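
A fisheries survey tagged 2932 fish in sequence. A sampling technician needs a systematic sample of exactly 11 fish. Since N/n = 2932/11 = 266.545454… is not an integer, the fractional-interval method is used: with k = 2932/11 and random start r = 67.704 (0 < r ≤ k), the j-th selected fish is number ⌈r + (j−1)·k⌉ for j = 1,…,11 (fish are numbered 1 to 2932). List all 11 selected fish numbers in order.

68, 335, 601, 868, 1134, 1401, 1667, 1934, 2201, 2467, 2734

j=1: r + 0k = 67.704 → ⌈·⌉ = 68
j=2: r + 1k = 334.249454… → ⌈·⌉ = 335
j=3: r + 2k = 600.794909… → ⌈·⌉ = 601
j=4: r + 3k = 867.340363… → ⌈·⌉ = 868
j=5: r + 4k = 1133.885818… → ⌈·⌉ = 1134
j=6: r + 5k = 1400.431272… → ⌈·⌉ = 1401
j=7: r + 6k = 1666.976727… → ⌈·⌉ = 1667
j=8: r + 7k = 1933.522181… → ⌈·⌉ = 1934
j=9: r + 8k = 2200.067636… → ⌈·⌉ = 2201
j=10: r + 9k = 2466.613090… → ⌈·⌉ = 2467
j=11: r + 10k = 2733.158545… → ⌈·⌉ = 2734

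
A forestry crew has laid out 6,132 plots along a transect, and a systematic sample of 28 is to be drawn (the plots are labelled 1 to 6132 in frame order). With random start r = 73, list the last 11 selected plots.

3796, 4015, 4234, 4453, 4672, 4891, 5110, 5329, 5548, 5767, 5986

k = N/n = 6132/28 = 219
18th selection = 73 + 17×219 = 3796
19th: 3796 + 219 = 4015
20th: 4015 + 219 = 4234
21st: 4234 + 219 = 4453
22nd: 4453 + 219 = 4672
23rd: 4672 + 219 = 4891
24th: 4891 + 219 = 5110
25th: 5110 + 219 = 5329
26th: 5329 + 219 = 5548
27th: 5548 + 219 = 5767
28th: 5767 + 219 = 5986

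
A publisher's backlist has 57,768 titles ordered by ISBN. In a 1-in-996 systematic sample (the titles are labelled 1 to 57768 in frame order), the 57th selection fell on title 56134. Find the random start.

358

k = 996
r = 56134 − (57−1)×996 = 56134 − 55776 = 358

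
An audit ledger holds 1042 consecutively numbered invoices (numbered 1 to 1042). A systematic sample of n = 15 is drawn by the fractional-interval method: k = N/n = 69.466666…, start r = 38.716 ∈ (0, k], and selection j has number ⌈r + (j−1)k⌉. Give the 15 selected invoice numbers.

39, 109, 178, 248, 317, 387, 456, 525, 595, 664, 734, 803, 873, 942, 1012

j=1: r + 0k = 38.716 → ⌈·⌉ = 39
j=2: r + 1k = 108.182666… → ⌈·⌉ = 109
j=3: r + 2k = 177.649333… → ⌈·⌉ = 178
j=4: r + 3k = 247.116 → ⌈·⌉ = 248
j=5: r + 4k = 316.582666… → ⌈·⌉ = 317
j=6: r + 5k = 386.049333… → ⌈·⌉ = 387
j=7: r + 6k = 455.516 → ⌈·⌉ = 456
j=8: r + 7k = 524.982666… → ⌈·⌉ = 525
j=9: r + 8k = 594.449333… → ⌈·⌉ = 595
j=10: r + 9k = 663.916 → ⌈·⌉ = 664
j=11: r + 10k = 733.382666… → ⌈·⌉ = 734
j=12: r + 11k = 802.849333… → ⌈·⌉ = 803
j=13: r + 12k = 872.316 → ⌈·⌉ = 873
j=14: r + 13k = 941.782666… → ⌈·⌉ = 942
j=15: r + 14k = 1011.249333… → ⌈·⌉ = 1012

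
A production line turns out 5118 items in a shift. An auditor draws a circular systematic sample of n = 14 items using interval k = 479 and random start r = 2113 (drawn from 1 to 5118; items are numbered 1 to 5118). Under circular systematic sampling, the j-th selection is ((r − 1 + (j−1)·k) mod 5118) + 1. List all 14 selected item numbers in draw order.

2113, 2592, 3071, 3550, 4029, 4508, 4987, 348, 827, 1306, 1785, 2264, 2743, 3222

Selection 1: 2113
Selection 2: 2113 + 479 = 2592
Selection 3: 2592 + 479 = 3071
Selection 4: 3071 + 479 = 3550
Selection 5: 3550 + 479 = 4029
Selection 6: 4029 + 479 = 4508
Selection 7: 4508 + 479 = 4987
Selection 8: 4987 + 479 = 5466 → 5466 − 5118 = 348
Selection 9: 348 + 479 = 827
Selection 10: 827 + 479 = 1306
Selection 11: 1306 + 479 = 1785
Selection 12: 1785 + 479 = 2264
Selection 13: 2264 + 479 = 2743
Selection 14: 2743 + 479 = 3222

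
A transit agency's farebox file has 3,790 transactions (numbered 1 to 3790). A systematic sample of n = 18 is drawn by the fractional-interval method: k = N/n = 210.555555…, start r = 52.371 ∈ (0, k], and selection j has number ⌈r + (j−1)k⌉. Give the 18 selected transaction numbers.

j=1: r + 0k = 52.371 → ⌈·⌉ = 53
j=2: r + 1k = 262.926555… → ⌈·⌉ = 263
j=3: r + 2k = 473.482111… → ⌈·⌉ = 474
j=4: r + 3k = 684.037666… → ⌈·⌉ = 685
j=5: r + 4k = 894.593222… → ⌈·⌉ = 895
j=6: r + 5k = 1105.148777… → ⌈·⌉ = 1106
j=7: r + 6k = 1315.704333… → ⌈·⌉ = 1316
j=8: r + 7k = 1526.259888… → ⌈·⌉ = 1527
j=9: r + 8k = 1736.815444… → ⌈·⌉ = 1737
j=10: r + 9k = 1947.371 → ⌈·⌉ = 1948
j=11: r + 10k = 2157.926555… → ⌈·⌉ = 2158
j=12: r + 11k = 2368.482111… → ⌈·⌉ = 2369
j=13: r + 12k = 2579.037666… → ⌈·⌉ = 2580
j=14: r + 13k = 2789.593222… → ⌈·⌉ = 2790
j=15: r + 14k = 3000.148777… → ⌈·⌉ = 3001
j=16: r + 15k = 3210.704333… → ⌈·⌉ = 3211
j=17: r + 16k = 3421.259888… → ⌈·⌉ = 3422
j=18: r + 17k = 3631.815444… → ⌈·⌉ = 3632

53, 263, 474, 685, 895, 1106, 1316, 1527, 1737, 1948, 2158, 2369, 2580, 2790, 3001, 3211, 3422, 3632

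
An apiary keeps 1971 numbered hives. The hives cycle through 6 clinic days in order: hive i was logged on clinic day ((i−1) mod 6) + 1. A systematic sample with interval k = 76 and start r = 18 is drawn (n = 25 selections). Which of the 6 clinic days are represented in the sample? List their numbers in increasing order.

Consecutive selections differ by k = 76, so their clinic day numbers differ by 76 mod 6 = 4.
gcd(76, 6) = 2, so the sample visits 6/2 = 3 distinct residues mod 6.
Start 18 is clinic day 6; the clinic days hit are 2, 4, 6.

2, 4, 6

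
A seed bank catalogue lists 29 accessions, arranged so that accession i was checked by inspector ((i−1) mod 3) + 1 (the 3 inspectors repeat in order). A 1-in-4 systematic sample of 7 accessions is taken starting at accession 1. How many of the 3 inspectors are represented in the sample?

3

Consecutive selections differ by k = 4, so their inspector numbers differ by 4 mod 3 = 1.
gcd(4, 3) = 1, so the sample visits 3/1 = 3 distinct residues mod 3.
Start 1 is inspector 1; the inspectors hit are 1, 2, 3.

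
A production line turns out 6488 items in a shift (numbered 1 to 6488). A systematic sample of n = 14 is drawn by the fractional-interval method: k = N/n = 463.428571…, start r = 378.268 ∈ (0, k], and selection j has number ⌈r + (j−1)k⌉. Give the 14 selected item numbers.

379, 842, 1306, 1769, 2232, 2696, 3159, 3623, 4086, 4550, 5013, 5476, 5940, 6403

j=1: r + 0k = 378.268 → ⌈·⌉ = 379
j=2: r + 1k = 841.696571… → ⌈·⌉ = 842
j=3: r + 2k = 1305.125142… → ⌈·⌉ = 1306
j=4: r + 3k = 1768.553714… → ⌈·⌉ = 1769
j=5: r + 4k = 2231.982285… → ⌈·⌉ = 2232
j=6: r + 5k = 2695.410857… → ⌈·⌉ = 2696
j=7: r + 6k = 3158.839428… → ⌈·⌉ = 3159
j=8: r + 7k = 3622.268 → ⌈·⌉ = 3623
j=9: r + 8k = 4085.696571… → ⌈·⌉ = 4086
j=10: r + 9k = 4549.125142… → ⌈·⌉ = 4550
j=11: r + 10k = 5012.553714… → ⌈·⌉ = 5013
j=12: r + 11k = 5475.982285… → ⌈·⌉ = 5476
j=13: r + 12k = 5939.410857… → ⌈·⌉ = 5940
j=14: r + 13k = 6402.839428… → ⌈·⌉ = 6403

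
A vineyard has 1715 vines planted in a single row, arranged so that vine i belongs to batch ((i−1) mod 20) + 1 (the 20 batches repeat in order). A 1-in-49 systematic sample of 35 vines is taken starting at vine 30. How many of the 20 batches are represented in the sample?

20

Consecutive selections differ by k = 49, so their batch numbers differ by 49 mod 20 = 9.
gcd(49, 20) = 1, so the sample visits 20/1 = 20 distinct residues mod 20.
Start 30 is batch 10; the batches hit are 1, 2, 3, 4, 5, 6, 7, 8, 9, 10, 11, 12, 13, 14, 15, 16, 17, 18, 19, 20.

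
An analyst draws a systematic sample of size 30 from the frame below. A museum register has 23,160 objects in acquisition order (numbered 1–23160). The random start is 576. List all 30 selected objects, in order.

k = N/n = 23160/30 = 772
object 1: 576
object 2: 576 + 772 = 1348
object 3: 1348 + 772 = 2120
object 4: 2120 + 772 = 2892
object 5: 2892 + 772 = 3664
object 6: 3664 + 772 = 4436
object 7: 4436 + 772 = 5208
object 8: 5208 + 772 = 5980
object 9: 5980 + 772 = 6752
object 10: 6752 + 772 = 7524
object 11: 7524 + 772 = 8296
object 12: 8296 + 772 = 9068
object 13: 9068 + 772 = 9840
object 14: 9840 + 772 = 10612
object 15: 10612 + 772 = 11384
object 16: 11384 + 772 = 12156
object 17: 12156 + 772 = 12928
object 18: 12928 + 772 = 13700
object 19: 13700 + 772 = 14472
object 20: 14472 + 772 = 15244
object 21: 15244 + 772 = 16016
object 22: 16016 + 772 = 16788
object 23: 16788 + 772 = 17560
object 24: 17560 + 772 = 18332
object 25: 18332 + 772 = 19104
object 26: 19104 + 772 = 19876
object 27: 19876 + 772 = 20648
object 28: 20648 + 772 = 21420
object 29: 21420 + 772 = 22192
object 30: 22192 + 772 = 22964

576, 1348, 2120, 2892, 3664, 4436, 5208, 5980, 6752, 7524, 8296, 9068, 9840, 10612, 11384, 12156, 12928, 13700, 14472, 15244, 16016, 16788, 17560, 18332, 19104, 19876, 20648, 21420, 22192, 22964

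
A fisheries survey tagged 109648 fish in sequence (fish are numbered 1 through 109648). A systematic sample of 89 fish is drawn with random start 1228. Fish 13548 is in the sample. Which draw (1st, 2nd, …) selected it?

k = 109648/89 = 1232
position = (13548 − 1228)/1232 + 1 = 12320/1232 + 1 = 10 + 1 = 11

11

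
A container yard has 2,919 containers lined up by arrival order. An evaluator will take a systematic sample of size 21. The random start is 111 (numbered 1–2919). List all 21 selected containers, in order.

k = N/n = 2919/21 = 139
container 1: 111
container 2: 111 + 139 = 250
container 3: 250 + 139 = 389
container 4: 389 + 139 = 528
container 5: 528 + 139 = 667
container 6: 667 + 139 = 806
container 7: 806 + 139 = 945
container 8: 945 + 139 = 1084
container 9: 1084 + 139 = 1223
container 10: 1223 + 139 = 1362
container 11: 1362 + 139 = 1501
container 12: 1501 + 139 = 1640
container 13: 1640 + 139 = 1779
container 14: 1779 + 139 = 1918
container 15: 1918 + 139 = 2057
container 16: 2057 + 139 = 2196
container 17: 2196 + 139 = 2335
container 18: 2335 + 139 = 2474
container 19: 2474 + 139 = 2613
container 20: 2613 + 139 = 2752
container 21: 2752 + 139 = 2891

111, 250, 389, 528, 667, 806, 945, 1084, 1223, 1362, 1501, 1640, 1779, 1918, 2057, 2196, 2335, 2474, 2613, 2752, 2891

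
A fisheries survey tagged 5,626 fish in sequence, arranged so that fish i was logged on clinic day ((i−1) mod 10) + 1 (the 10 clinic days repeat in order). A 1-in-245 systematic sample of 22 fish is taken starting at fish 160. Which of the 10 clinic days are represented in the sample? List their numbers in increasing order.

5, 10

Consecutive selections differ by k = 245, so their clinic day numbers differ by 245 mod 10 = 5.
gcd(245, 10) = 5, so the sample visits 10/5 = 2 distinct residues mod 10.
Start 160 is clinic day 10; the clinic days hit are 5, 10.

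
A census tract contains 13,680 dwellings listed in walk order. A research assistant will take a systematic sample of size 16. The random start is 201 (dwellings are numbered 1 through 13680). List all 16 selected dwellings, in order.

201, 1056, 1911, 2766, 3621, 4476, 5331, 6186, 7041, 7896, 8751, 9606, 10461, 11316, 12171, 13026

k = N/n = 13680/16 = 855
dwelling 1: 201
dwelling 2: 201 + 855 = 1056
dwelling 3: 1056 + 855 = 1911
dwelling 4: 1911 + 855 = 2766
dwelling 5: 2766 + 855 = 3621
dwelling 6: 3621 + 855 = 4476
dwelling 7: 4476 + 855 = 5331
dwelling 8: 5331 + 855 = 6186
dwelling 9: 6186 + 855 = 7041
dwelling 10: 7041 + 855 = 7896
dwelling 11: 7896 + 855 = 8751
dwelling 12: 8751 + 855 = 9606
dwelling 13: 9606 + 855 = 10461
dwelling 14: 10461 + 855 = 11316
dwelling 15: 11316 + 855 = 12171
dwelling 16: 12171 + 855 = 13026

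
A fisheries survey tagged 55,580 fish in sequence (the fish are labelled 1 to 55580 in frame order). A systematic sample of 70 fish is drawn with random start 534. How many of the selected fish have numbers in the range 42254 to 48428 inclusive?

8

k = 55580/70 = 794
First selection ≥ 42254: 534 + ⌈(42254−534)/794⌉·794 = 534 + 53×794 = 42616
Last selection ≤ 48428: 534 + ⌊(48428−534)/794⌋·794 = 534 + 60×794 = 48174
Count = 60 − 53 + 1 = 8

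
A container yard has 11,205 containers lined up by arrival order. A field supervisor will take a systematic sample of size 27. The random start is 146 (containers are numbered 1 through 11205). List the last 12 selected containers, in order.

6371, 6786, 7201, 7616, 8031, 8446, 8861, 9276, 9691, 10106, 10521, 10936

k = N/n = 11205/27 = 415
16th selection = 146 + 15×415 = 6371
17th: 6371 + 415 = 6786
18th: 6786 + 415 = 7201
19th: 7201 + 415 = 7616
20th: 7616 + 415 = 8031
21st: 8031 + 415 = 8446
22nd: 8446 + 415 = 8861
23rd: 8861 + 415 = 9276
24th: 9276 + 415 = 9691
25th: 9691 + 415 = 10106
26th: 10106 + 415 = 10521
27th: 10521 + 415 = 10936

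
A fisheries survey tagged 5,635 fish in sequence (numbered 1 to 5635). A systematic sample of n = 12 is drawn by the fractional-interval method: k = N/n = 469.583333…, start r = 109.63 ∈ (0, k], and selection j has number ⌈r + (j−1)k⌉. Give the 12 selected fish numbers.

j=1: r + 0k = 109.63 → ⌈·⌉ = 110
j=2: r + 1k = 579.213333… → ⌈·⌉ = 580
j=3: r + 2k = 1048.796666… → ⌈·⌉ = 1049
j=4: r + 3k = 1518.38 → ⌈·⌉ = 1519
j=5: r + 4k = 1987.963333… → ⌈·⌉ = 1988
j=6: r + 5k = 2457.546666… → ⌈·⌉ = 2458
j=7: r + 6k = 2927.13 → ⌈·⌉ = 2928
j=8: r + 7k = 3396.713333… → ⌈·⌉ = 3397
j=9: r + 8k = 3866.296666… → ⌈·⌉ = 3867
j=10: r + 9k = 4335.88 → ⌈·⌉ = 4336
j=11: r + 10k = 4805.463333… → ⌈·⌉ = 4806
j=12: r + 11k = 5275.046666… → ⌈·⌉ = 5276

110, 580, 1049, 1519, 1988, 2458, 2928, 3397, 3867, 4336, 4806, 5276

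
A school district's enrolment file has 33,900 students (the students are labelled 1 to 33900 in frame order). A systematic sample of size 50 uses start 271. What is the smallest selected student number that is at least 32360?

k = 33900/50 = 678
Steps past start: ⌈(32360 − 271)/678⌉ = ⌈32089/678⌉ = 48
Selected student: 271 + 48×678 = 32815

32815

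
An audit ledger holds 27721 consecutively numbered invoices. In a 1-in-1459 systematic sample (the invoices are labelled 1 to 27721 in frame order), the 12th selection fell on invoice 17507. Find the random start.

1458

k = 1459
r = 17507 − (12−1)×1459 = 17507 − 16049 = 1458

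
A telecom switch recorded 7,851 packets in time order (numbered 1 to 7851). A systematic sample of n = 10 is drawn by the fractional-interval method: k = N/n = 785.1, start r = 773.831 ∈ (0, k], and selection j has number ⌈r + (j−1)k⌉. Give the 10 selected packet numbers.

j=1: r + 0k = 773.831 → ⌈·⌉ = 774
j=2: r + 1k = 1558.931 → ⌈·⌉ = 1559
j=3: r + 2k = 2344.031 → ⌈·⌉ = 2345
j=4: r + 3k = 3129.131 → ⌈·⌉ = 3130
j=5: r + 4k = 3914.231 → ⌈·⌉ = 3915
j=6: r + 5k = 4699.331 → ⌈·⌉ = 4700
j=7: r + 6k = 5484.431 → ⌈·⌉ = 5485
j=8: r + 7k = 6269.531 → ⌈·⌉ = 6270
j=9: r + 8k = 7054.631 → ⌈·⌉ = 7055
j=10: r + 9k = 7839.731 → ⌈·⌉ = 7840

774, 1559, 2345, 3130, 3915, 4700, 5485, 6270, 7055, 7840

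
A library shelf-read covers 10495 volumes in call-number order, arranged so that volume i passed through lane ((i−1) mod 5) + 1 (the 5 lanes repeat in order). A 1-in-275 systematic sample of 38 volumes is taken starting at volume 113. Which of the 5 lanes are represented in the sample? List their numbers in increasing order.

Consecutive selections differ by k = 275, so their lane numbers differ by 275 mod 5 = 0.
gcd(275, 5) = 5, so the sample visits 5/5 = 1 distinct residues mod 5.
Start 113 is lane 3; the lanes hit are 3.

3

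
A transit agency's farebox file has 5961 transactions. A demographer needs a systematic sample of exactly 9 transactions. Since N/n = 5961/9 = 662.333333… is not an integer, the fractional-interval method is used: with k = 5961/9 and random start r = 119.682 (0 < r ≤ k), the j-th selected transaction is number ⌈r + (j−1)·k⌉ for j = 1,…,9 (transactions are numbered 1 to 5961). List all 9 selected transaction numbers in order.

120, 783, 1445, 2107, 2770, 3432, 4094, 4757, 5419

j=1: r + 0k = 119.682 → ⌈·⌉ = 120
j=2: r + 1k = 782.015333… → ⌈·⌉ = 783
j=3: r + 2k = 1444.348666… → ⌈·⌉ = 1445
j=4: r + 3k = 2106.682 → ⌈·⌉ = 2107
j=5: r + 4k = 2769.015333… → ⌈·⌉ = 2770
j=6: r + 5k = 3431.348666… → ⌈·⌉ = 3432
j=7: r + 6k = 4093.682 → ⌈·⌉ = 4094
j=8: r + 7k = 4756.015333… → ⌈·⌉ = 4757
j=9: r + 8k = 5418.348666… → ⌈·⌉ = 5419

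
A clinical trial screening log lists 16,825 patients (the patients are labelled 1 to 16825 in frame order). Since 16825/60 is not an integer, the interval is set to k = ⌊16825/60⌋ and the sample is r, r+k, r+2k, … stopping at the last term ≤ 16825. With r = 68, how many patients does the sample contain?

60

k = ⌊16825/60⌋ = 280
Achieved size = ⌊(16825 − 68)/280⌋ + 1 = ⌊16757/280⌋ + 1 = 59 + 1 = 60
(last selection: 68 + 59×280 = 16588 ≤ 16825; next would be 16868 > 16825)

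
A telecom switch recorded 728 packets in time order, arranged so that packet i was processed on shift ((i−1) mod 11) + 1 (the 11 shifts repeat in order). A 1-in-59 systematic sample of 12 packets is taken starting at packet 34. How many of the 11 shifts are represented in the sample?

11

Consecutive selections differ by k = 59, so their shift numbers differ by 59 mod 11 = 4.
gcd(59, 11) = 1, so the sample visits 11/1 = 11 distinct residues mod 11.
Start 34 is shift 1; the shifts hit are 1, 2, 3, 4, 5, 6, 7, 8, 9, 10, 11.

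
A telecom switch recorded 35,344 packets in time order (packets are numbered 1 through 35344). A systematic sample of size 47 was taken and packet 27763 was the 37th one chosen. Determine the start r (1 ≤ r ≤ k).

691

k = 35344/47 = 752
r = 27763 − (37−1)×752 = 27763 − 27072 = 691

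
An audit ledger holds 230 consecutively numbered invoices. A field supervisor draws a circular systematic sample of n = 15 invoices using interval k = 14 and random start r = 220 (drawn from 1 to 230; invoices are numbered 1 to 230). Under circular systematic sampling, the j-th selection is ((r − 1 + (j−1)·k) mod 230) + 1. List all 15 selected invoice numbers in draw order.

220, 4, 18, 32, 46, 60, 74, 88, 102, 116, 130, 144, 158, 172, 186

Selection 1: 220
Selection 2: 220 + 14 = 234 → 234 − 230 = 4
Selection 3: 4 + 14 = 18
Selection 4: 18 + 14 = 32
Selection 5: 32 + 14 = 46
Selection 6: 46 + 14 = 60
Selection 7: 60 + 14 = 74
Selection 8: 74 + 14 = 88
Selection 9: 88 + 14 = 102
Selection 10: 102 + 14 = 116
Selection 11: 116 + 14 = 130
Selection 12: 130 + 14 = 144
Selection 13: 144 + 14 = 158
Selection 14: 158 + 14 = 172
Selection 15: 172 + 14 = 186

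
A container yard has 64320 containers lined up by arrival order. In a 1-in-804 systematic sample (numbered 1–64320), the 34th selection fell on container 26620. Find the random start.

88

k = 804
r = 26620 − (34−1)×804 = 26620 − 26532 = 88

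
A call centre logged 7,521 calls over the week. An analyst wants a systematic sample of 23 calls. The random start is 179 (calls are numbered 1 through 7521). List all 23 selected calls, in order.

179, 506, 833, 1160, 1487, 1814, 2141, 2468, 2795, 3122, 3449, 3776, 4103, 4430, 4757, 5084, 5411, 5738, 6065, 6392, 6719, 7046, 7373

k = N/n = 7521/23 = 327
call 1: 179
call 2: 179 + 327 = 506
call 3: 506 + 327 = 833
call 4: 833 + 327 = 1160
call 5: 1160 + 327 = 1487
call 6: 1487 + 327 = 1814
call 7: 1814 + 327 = 2141
call 8: 2141 + 327 = 2468
call 9: 2468 + 327 = 2795
call 10: 2795 + 327 = 3122
call 11: 3122 + 327 = 3449
call 12: 3449 + 327 = 3776
call 13: 3776 + 327 = 4103
call 14: 4103 + 327 = 4430
call 15: 4430 + 327 = 4757
call 16: 4757 + 327 = 5084
call 17: 5084 + 327 = 5411
call 18: 5411 + 327 = 5738
call 19: 5738 + 327 = 6065
call 20: 6065 + 327 = 6392
call 21: 6392 + 327 = 6719
call 22: 6719 + 327 = 7046
call 23: 7046 + 327 = 7373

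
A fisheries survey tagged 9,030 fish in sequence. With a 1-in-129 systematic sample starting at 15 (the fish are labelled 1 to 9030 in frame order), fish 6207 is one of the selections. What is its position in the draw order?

k = 129
position = (6207 − 15)/129 + 1 = 6192/129 + 1 = 48 + 1 = 49

49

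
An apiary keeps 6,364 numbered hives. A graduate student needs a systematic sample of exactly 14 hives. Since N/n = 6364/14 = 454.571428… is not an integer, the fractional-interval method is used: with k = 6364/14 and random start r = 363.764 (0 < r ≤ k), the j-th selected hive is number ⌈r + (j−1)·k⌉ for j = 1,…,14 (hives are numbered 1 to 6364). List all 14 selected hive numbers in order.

j=1: r + 0k = 363.764 → ⌈·⌉ = 364
j=2: r + 1k = 818.335428… → ⌈·⌉ = 819
j=3: r + 2k = 1272.906857… → ⌈·⌉ = 1273
j=4: r + 3k = 1727.478285… → ⌈·⌉ = 1728
j=5: r + 4k = 2182.049714… → ⌈·⌉ = 2183
j=6: r + 5k = 2636.621142… → ⌈·⌉ = 2637
j=7: r + 6k = 3091.192571… → ⌈·⌉ = 3092
j=8: r + 7k = 3545.764 → ⌈·⌉ = 3546
j=9: r + 8k = 4000.335428… → ⌈·⌉ = 4001
j=10: r + 9k = 4454.906857… → ⌈·⌉ = 4455
j=11: r + 10k = 4909.478285… → ⌈·⌉ = 4910
j=12: r + 11k = 5364.049714… → ⌈·⌉ = 5365
j=13: r + 12k = 5818.621142… → ⌈·⌉ = 5819
j=14: r + 13k = 6273.192571… → ⌈·⌉ = 6274

364, 819, 1273, 1728, 2183, 2637, 3092, 3546, 4001, 4455, 4910, 5365, 5819, 6274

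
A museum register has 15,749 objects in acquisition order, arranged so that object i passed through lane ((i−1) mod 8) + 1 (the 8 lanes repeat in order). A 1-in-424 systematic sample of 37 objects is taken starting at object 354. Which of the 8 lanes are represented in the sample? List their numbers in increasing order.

2

Consecutive selections differ by k = 424, so their lane numbers differ by 424 mod 8 = 0.
gcd(424, 8) = 8, so the sample visits 8/8 = 1 distinct residues mod 8.
Start 354 is lane 2; the lanes hit are 2.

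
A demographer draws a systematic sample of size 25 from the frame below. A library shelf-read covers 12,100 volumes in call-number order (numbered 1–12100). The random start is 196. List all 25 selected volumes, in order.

196, 680, 1164, 1648, 2132, 2616, 3100, 3584, 4068, 4552, 5036, 5520, 6004, 6488, 6972, 7456, 7940, 8424, 8908, 9392, 9876, 10360, 10844, 11328, 11812

k = N/n = 12100/25 = 484
volume 1: 196
volume 2: 196 + 484 = 680
volume 3: 680 + 484 = 1164
volume 4: 1164 + 484 = 1648
volume 5: 1648 + 484 = 2132
volume 6: 2132 + 484 = 2616
volume 7: 2616 + 484 = 3100
volume 8: 3100 + 484 = 3584
volume 9: 3584 + 484 = 4068
volume 10: 4068 + 484 = 4552
volume 11: 4552 + 484 = 5036
volume 12: 5036 + 484 = 5520
volume 13: 5520 + 484 = 6004
volume 14: 6004 + 484 = 6488
volume 15: 6488 + 484 = 6972
volume 16: 6972 + 484 = 7456
volume 17: 7456 + 484 = 7940
volume 18: 7940 + 484 = 8424
volume 19: 8424 + 484 = 8908
volume 20: 8908 + 484 = 9392
volume 21: 9392 + 484 = 9876
volume 22: 9876 + 484 = 10360
volume 23: 10360 + 484 = 10844
volume 24: 10844 + 484 = 11328
volume 25: 11328 + 484 = 11812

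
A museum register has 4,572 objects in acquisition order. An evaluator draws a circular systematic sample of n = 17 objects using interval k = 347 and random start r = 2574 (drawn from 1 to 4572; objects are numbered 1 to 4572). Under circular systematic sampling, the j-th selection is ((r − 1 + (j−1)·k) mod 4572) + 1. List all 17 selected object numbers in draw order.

Selection 1: 2574
Selection 2: 2574 + 347 = 2921
Selection 3: 2921 + 347 = 3268
Selection 4: 3268 + 347 = 3615
Selection 5: 3615 + 347 = 3962
Selection 6: 3962 + 347 = 4309
Selection 7: 4309 + 347 = 4656 → 4656 − 4572 = 84
Selection 8: 84 + 347 = 431
Selection 9: 431 + 347 = 778
Selection 10: 778 + 347 = 1125
Selection 11: 1125 + 347 = 1472
Selection 12: 1472 + 347 = 1819
Selection 13: 1819 + 347 = 2166
Selection 14: 2166 + 347 = 2513
Selection 15: 2513 + 347 = 2860
Selection 16: 2860 + 347 = 3207
Selection 17: 3207 + 347 = 3554

2574, 2921, 3268, 3615, 3962, 4309, 84, 431, 778, 1125, 1472, 1819, 2166, 2513, 2860, 3207, 3554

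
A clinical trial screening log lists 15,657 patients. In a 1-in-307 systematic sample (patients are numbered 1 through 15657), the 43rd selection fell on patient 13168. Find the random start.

274

k = 307
r = 13168 − (43−1)×307 = 13168 − 12894 = 274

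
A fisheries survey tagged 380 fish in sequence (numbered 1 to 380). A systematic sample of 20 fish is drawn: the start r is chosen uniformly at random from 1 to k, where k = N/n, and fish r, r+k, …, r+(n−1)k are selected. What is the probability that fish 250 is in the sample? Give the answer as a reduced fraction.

1/19

k = 380/20 = 19.
Fish 250 is selected iff r ≡ 250 (mod 19); exactly one such r in {1,…,19}.
Inclusion probability = 1/19.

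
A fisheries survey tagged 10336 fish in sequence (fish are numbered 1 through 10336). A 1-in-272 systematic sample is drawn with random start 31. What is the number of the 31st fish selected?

8191

k = 272
31st selection = r + (31−1)·k = 31 + 30×272 = 31 + 8160 = 8191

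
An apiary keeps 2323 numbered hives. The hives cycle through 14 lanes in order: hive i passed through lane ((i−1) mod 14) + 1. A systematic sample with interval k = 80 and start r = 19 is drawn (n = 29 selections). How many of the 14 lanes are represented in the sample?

7

Consecutive selections differ by k = 80, so their lane numbers differ by 80 mod 14 = 10.
gcd(80, 14) = 2, so the sample visits 14/2 = 7 distinct residues mod 14.
Start 19 is lane 5; the lanes hit are 1, 3, 5, 7, 9, 11, 13.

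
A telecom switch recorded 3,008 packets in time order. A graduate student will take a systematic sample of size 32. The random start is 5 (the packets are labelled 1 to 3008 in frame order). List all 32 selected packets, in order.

k = N/n = 3008/32 = 94
packet 1: 5
packet 2: 5 + 94 = 99
packet 3: 99 + 94 = 193
packet 4: 193 + 94 = 287
packet 5: 287 + 94 = 381
packet 6: 381 + 94 = 475
packet 7: 475 + 94 = 569
packet 8: 569 + 94 = 663
packet 9: 663 + 94 = 757
packet 10: 757 + 94 = 851
packet 11: 851 + 94 = 945
packet 12: 945 + 94 = 1039
packet 13: 1039 + 94 = 1133
packet 14: 1133 + 94 = 1227
packet 15: 1227 + 94 = 1321
packet 16: 1321 + 94 = 1415
packet 17: 1415 + 94 = 1509
packet 18: 1509 + 94 = 1603
packet 19: 1603 + 94 = 1697
packet 20: 1697 + 94 = 1791
packet 21: 1791 + 94 = 1885
packet 22: 1885 + 94 = 1979
packet 23: 1979 + 94 = 2073
packet 24: 2073 + 94 = 2167
packet 25: 2167 + 94 = 2261
packet 26: 2261 + 94 = 2355
packet 27: 2355 + 94 = 2449
packet 28: 2449 + 94 = 2543
packet 29: 2543 + 94 = 2637
packet 30: 2637 + 94 = 2731
packet 31: 2731 + 94 = 2825
packet 32: 2825 + 94 = 2919

5, 99, 193, 287, 381, 475, 569, 663, 757, 851, 945, 1039, 1133, 1227, 1321, 1415, 1509, 1603, 1697, 1791, 1885, 1979, 2073, 2167, 2261, 2355, 2449, 2543, 2637, 2731, 2825, 2919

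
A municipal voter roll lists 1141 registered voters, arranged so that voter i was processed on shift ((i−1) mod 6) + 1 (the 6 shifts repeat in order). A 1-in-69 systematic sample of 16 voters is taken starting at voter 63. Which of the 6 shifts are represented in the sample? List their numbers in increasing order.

3, 6

Consecutive selections differ by k = 69, so their shift numbers differ by 69 mod 6 = 3.
gcd(69, 6) = 3, so the sample visits 6/3 = 2 distinct residues mod 6.
Start 63 is shift 3; the shifts hit are 3, 6.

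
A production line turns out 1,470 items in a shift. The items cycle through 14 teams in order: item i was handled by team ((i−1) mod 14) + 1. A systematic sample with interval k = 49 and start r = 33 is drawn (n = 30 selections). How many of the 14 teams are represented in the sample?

Consecutive selections differ by k = 49, so their team numbers differ by 49 mod 14 = 7.
gcd(49, 14) = 7, so the sample visits 14/7 = 2 distinct residues mod 14.
Start 33 is team 5; the teams hit are 5, 12.

2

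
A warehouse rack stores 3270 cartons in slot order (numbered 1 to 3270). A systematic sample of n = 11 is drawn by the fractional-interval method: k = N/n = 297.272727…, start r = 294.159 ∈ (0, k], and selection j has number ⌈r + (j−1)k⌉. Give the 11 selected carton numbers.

j=1: r + 0k = 294.159 → ⌈·⌉ = 295
j=2: r + 1k = 591.431727… → ⌈·⌉ = 592
j=3: r + 2k = 888.704454… → ⌈·⌉ = 889
j=4: r + 3k = 1185.977181… → ⌈·⌉ = 1186
j=5: r + 4k = 1483.249909… → ⌈·⌉ = 1484
j=6: r + 5k = 1780.522636… → ⌈·⌉ = 1781
j=7: r + 6k = 2077.795363… → ⌈·⌉ = 2078
j=8: r + 7k = 2375.068090… → ⌈·⌉ = 2376
j=9: r + 8k = 2672.340818… → ⌈·⌉ = 2673
j=10: r + 9k = 2969.613545… → ⌈·⌉ = 2970
j=11: r + 10k = 3266.886272… → ⌈·⌉ = 3267

295, 592, 889, 1186, 1484, 1781, 2078, 2376, 2673, 2970, 3267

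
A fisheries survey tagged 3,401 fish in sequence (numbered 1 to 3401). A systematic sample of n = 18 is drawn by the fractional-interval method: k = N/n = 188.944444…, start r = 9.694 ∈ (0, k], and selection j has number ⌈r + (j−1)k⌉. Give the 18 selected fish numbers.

j=1: r + 0k = 9.694 → ⌈·⌉ = 10
j=2: r + 1k = 198.638444… → ⌈·⌉ = 199
j=3: r + 2k = 387.582888… → ⌈·⌉ = 388
j=4: r + 3k = 576.527333… → ⌈·⌉ = 577
j=5: r + 4k = 765.471777… → ⌈·⌉ = 766
j=6: r + 5k = 954.416222… → ⌈·⌉ = 955
j=7: r + 6k = 1143.360666… → ⌈·⌉ = 1144
j=8: r + 7k = 1332.305111… → ⌈·⌉ = 1333
j=9: r + 8k = 1521.249555… → ⌈·⌉ = 1522
j=10: r + 9k = 1710.194 → ⌈·⌉ = 1711
j=11: r + 10k = 1899.138444… → ⌈·⌉ = 1900
j=12: r + 11k = 2088.082888… → ⌈·⌉ = 2089
j=13: r + 12k = 2277.027333… → ⌈·⌉ = 2278
j=14: r + 13k = 2465.971777… → ⌈·⌉ = 2466
j=15: r + 14k = 2654.916222… → ⌈·⌉ = 2655
j=16: r + 15k = 2843.860666… → ⌈·⌉ = 2844
j=17: r + 16k = 3032.805111… → ⌈·⌉ = 3033
j=18: r + 17k = 3221.749555… → ⌈·⌉ = 3222

10, 199, 388, 577, 766, 955, 1144, 1333, 1522, 1711, 1900, 2089, 2278, 2466, 2655, 2844, 3033, 3222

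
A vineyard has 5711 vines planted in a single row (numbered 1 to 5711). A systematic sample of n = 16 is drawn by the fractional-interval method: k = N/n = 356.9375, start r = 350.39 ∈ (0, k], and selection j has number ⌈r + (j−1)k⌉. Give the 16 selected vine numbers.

j=1: r + 0k = 350.39 → ⌈·⌉ = 351
j=2: r + 1k = 707.3275 → ⌈·⌉ = 708
j=3: r + 2k = 1064.265 → ⌈·⌉ = 1065
j=4: r + 3k = 1421.2025 → ⌈·⌉ = 1422
j=5: r + 4k = 1778.14 → ⌈·⌉ = 1779
j=6: r + 5k = 2135.0775 → ⌈·⌉ = 2136
j=7: r + 6k = 2492.015 → ⌈·⌉ = 2493
j=8: r + 7k = 2848.9525 → ⌈·⌉ = 2849
j=9: r + 8k = 3205.89 → ⌈·⌉ = 3206
j=10: r + 9k = 3562.8275 → ⌈·⌉ = 3563
j=11: r + 10k = 3919.765 → ⌈·⌉ = 3920
j=12: r + 11k = 4276.7025 → ⌈·⌉ = 4277
j=13: r + 12k = 4633.64 → ⌈·⌉ = 4634
j=14: r + 13k = 4990.5775 → ⌈·⌉ = 4991
j=15: r + 14k = 5347.515 → ⌈·⌉ = 5348
j=16: r + 15k = 5704.4525 → ⌈·⌉ = 5705

351, 708, 1065, 1422, 1779, 2136, 2493, 2849, 3206, 3563, 3920, 4277, 4634, 4991, 5348, 5705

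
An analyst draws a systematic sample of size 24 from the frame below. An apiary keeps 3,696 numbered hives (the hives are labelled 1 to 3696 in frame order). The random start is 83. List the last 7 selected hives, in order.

k = N/n = 3696/24 = 154
18th selection = 83 + 17×154 = 2701
19th: 2701 + 154 = 2855
20th: 2855 + 154 = 3009
21st: 3009 + 154 = 3163
22nd: 3163 + 154 = 3317
23rd: 3317 + 154 = 3471
24th: 3471 + 154 = 3625

2701, 2855, 3009, 3163, 3317, 3471, 3625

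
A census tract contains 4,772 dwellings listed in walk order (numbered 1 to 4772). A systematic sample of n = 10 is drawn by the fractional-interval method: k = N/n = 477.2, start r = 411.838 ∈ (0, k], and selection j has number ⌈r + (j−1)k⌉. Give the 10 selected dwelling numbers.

j=1: r + 0k = 411.838 → ⌈·⌉ = 412
j=2: r + 1k = 889.038 → ⌈·⌉ = 890
j=3: r + 2k = 1366.238 → ⌈·⌉ = 1367
j=4: r + 3k = 1843.438 → ⌈·⌉ = 1844
j=5: r + 4k = 2320.638 → ⌈·⌉ = 2321
j=6: r + 5k = 2797.838 → ⌈·⌉ = 2798
j=7: r + 6k = 3275.038 → ⌈·⌉ = 3276
j=8: r + 7k = 3752.238 → ⌈·⌉ = 3753
j=9: r + 8k = 4229.438 → ⌈·⌉ = 4230
j=10: r + 9k = 4706.638 → ⌈·⌉ = 4707

412, 890, 1367, 1844, 2321, 2798, 3276, 3753, 4230, 4707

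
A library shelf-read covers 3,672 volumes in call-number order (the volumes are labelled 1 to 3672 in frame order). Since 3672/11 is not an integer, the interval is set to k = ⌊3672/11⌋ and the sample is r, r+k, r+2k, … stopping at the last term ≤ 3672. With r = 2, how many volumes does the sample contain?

k = ⌊3672/11⌋ = 333
Achieved size = ⌊(3672 − 2)/333⌋ + 1 = ⌊3670/333⌋ + 1 = 11 + 1 = 12
(last selection: 2 + 11×333 = 3665 ≤ 3672; next would be 3998 > 3672)

12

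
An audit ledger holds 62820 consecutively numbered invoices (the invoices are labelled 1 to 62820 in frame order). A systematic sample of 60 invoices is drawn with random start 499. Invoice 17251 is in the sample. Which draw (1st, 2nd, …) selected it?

k = 62820/60 = 1047
position = (17251 − 499)/1047 + 1 = 16752/1047 + 1 = 16 + 1 = 17

17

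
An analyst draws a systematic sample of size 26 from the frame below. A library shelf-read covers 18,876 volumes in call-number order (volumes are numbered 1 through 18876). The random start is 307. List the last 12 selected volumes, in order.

k = N/n = 18876/26 = 726
15th selection = 307 + 14×726 = 10471
16th: 10471 + 726 = 11197
17th: 11197 + 726 = 11923
18th: 11923 + 726 = 12649
19th: 12649 + 726 = 13375
20th: 13375 + 726 = 14101
21st: 14101 + 726 = 14827
22nd: 14827 + 726 = 15553
23rd: 15553 + 726 = 16279
24th: 16279 + 726 = 17005
25th: 17005 + 726 = 17731
26th: 17731 + 726 = 18457

10471, 11197, 11923, 12649, 13375, 14101, 14827, 15553, 16279, 17005, 17731, 18457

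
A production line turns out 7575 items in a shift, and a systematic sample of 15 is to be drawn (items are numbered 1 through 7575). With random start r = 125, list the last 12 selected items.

k = N/n = 7575/15 = 505
4th selection = 125 + 3×505 = 1640
5th: 1640 + 505 = 2145
6th: 2145 + 505 = 2650
7th: 2650 + 505 = 3155
8th: 3155 + 505 = 3660
9th: 3660 + 505 = 4165
10th: 4165 + 505 = 4670
11th: 4670 + 505 = 5175
12th: 5175 + 505 = 5680
13th: 5680 + 505 = 6185
14th: 6185 + 505 = 6690
15th: 6690 + 505 = 7195

1640, 2145, 2650, 3155, 3660, 4165, 4670, 5175, 5680, 6185, 6690, 7195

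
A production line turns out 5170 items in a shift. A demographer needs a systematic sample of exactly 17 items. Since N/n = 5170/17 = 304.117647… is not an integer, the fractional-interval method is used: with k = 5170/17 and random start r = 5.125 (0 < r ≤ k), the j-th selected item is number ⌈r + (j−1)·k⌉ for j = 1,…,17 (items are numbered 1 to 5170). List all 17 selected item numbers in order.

j=1: r + 0k = 5.125 → ⌈·⌉ = 6
j=2: r + 1k = 309.242647… → ⌈·⌉ = 310
j=3: r + 2k = 613.360294… → ⌈·⌉ = 614
j=4: r + 3k = 917.477941… → ⌈·⌉ = 918
j=5: r + 4k = 1221.595588… → ⌈·⌉ = 1222
j=6: r + 5k = 1525.713235… → ⌈·⌉ = 1526
j=7: r + 6k = 1829.830882… → ⌈·⌉ = 1830
j=8: r + 7k = 2133.948529… → ⌈·⌉ = 2134
j=9: r + 8k = 2438.066176… → ⌈·⌉ = 2439
j=10: r + 9k = 2742.183823… → ⌈·⌉ = 2743
j=11: r + 10k = 3046.301470… → ⌈·⌉ = 3047
j=12: r + 11k = 3350.419117… → ⌈·⌉ = 3351
j=13: r + 12k = 3654.536764… → ⌈·⌉ = 3655
j=14: r + 13k = 3958.654411… → ⌈·⌉ = 3959
j=15: r + 14k = 4262.772058… → ⌈·⌉ = 4263
j=16: r + 15k = 4566.889705… → ⌈·⌉ = 4567
j=17: r + 16k = 4871.007352… → ⌈·⌉ = 4872

6, 310, 614, 918, 1222, 1526, 1830, 2134, 2439, 2743, 3047, 3351, 3655, 3959, 4263, 4567, 4872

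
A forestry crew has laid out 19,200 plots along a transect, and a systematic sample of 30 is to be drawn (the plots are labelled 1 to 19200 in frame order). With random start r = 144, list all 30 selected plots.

k = N/n = 19200/30 = 640
plot 1: 144
plot 2: 144 + 640 = 784
plot 3: 784 + 640 = 1424
plot 4: 1424 + 640 = 2064
plot 5: 2064 + 640 = 2704
plot 6: 2704 + 640 = 3344
plot 7: 3344 + 640 = 3984
plot 8: 3984 + 640 = 4624
plot 9: 4624 + 640 = 5264
plot 10: 5264 + 640 = 5904
plot 11: 5904 + 640 = 6544
plot 12: 6544 + 640 = 7184
plot 13: 7184 + 640 = 7824
plot 14: 7824 + 640 = 8464
plot 15: 8464 + 640 = 9104
plot 16: 9104 + 640 = 9744
plot 17: 9744 + 640 = 10384
plot 18: 10384 + 640 = 11024
plot 19: 11024 + 640 = 11664
plot 20: 11664 + 640 = 12304
plot 21: 12304 + 640 = 12944
plot 22: 12944 + 640 = 13584
plot 23: 13584 + 640 = 14224
plot 24: 14224 + 640 = 14864
plot 25: 14864 + 640 = 15504
plot 26: 15504 + 640 = 16144
plot 27: 16144 + 640 = 16784
plot 28: 16784 + 640 = 17424
plot 29: 17424 + 640 = 18064
plot 30: 18064 + 640 = 18704

144, 784, 1424, 2064, 2704, 3344, 3984, 4624, 5264, 5904, 6544, 7184, 7824, 8464, 9104, 9744, 10384, 11024, 11664, 12304, 12944, 13584, 14224, 14864, 15504, 16144, 16784, 17424, 18064, 18704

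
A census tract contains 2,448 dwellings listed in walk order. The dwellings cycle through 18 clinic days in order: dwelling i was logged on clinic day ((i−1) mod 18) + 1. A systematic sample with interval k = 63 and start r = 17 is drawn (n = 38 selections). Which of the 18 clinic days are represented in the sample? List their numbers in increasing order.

8, 17

Consecutive selections differ by k = 63, so their clinic day numbers differ by 63 mod 18 = 9.
gcd(63, 18) = 9, so the sample visits 18/9 = 2 distinct residues mod 18.
Start 17 is clinic day 17; the clinic days hit are 8, 17.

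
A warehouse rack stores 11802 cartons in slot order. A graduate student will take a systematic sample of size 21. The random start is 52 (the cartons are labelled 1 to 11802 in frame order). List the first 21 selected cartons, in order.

k = N/n = 11802/21 = 562
carton 1: 52
carton 2: 52 + 562 = 614
carton 3: 614 + 562 = 1176
carton 4: 1176 + 562 = 1738
carton 5: 1738 + 562 = 2300
carton 6: 2300 + 562 = 2862
carton 7: 2862 + 562 = 3424
carton 8: 3424 + 562 = 3986
carton 9: 3986 + 562 = 4548
carton 10: 4548 + 562 = 5110
carton 11: 5110 + 562 = 5672
carton 12: 5672 + 562 = 6234
carton 13: 6234 + 562 = 6796
carton 14: 6796 + 562 = 7358
carton 15: 7358 + 562 = 7920
carton 16: 7920 + 562 = 8482
carton 17: 8482 + 562 = 9044
carton 18: 9044 + 562 = 9606
carton 19: 9606 + 562 = 10168
carton 20: 10168 + 562 = 10730
carton 21: 10730 + 562 = 11292

52, 614, 1176, 1738, 2300, 2862, 3424, 3986, 4548, 5110, 5672, 6234, 6796, 7358, 7920, 8482, 9044, 9606, 10168, 10730, 11292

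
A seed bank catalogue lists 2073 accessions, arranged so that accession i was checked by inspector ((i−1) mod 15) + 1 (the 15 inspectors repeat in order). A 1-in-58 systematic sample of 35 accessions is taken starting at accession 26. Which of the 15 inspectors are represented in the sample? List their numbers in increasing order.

Consecutive selections differ by k = 58, so their inspector numbers differ by 58 mod 15 = 13.
gcd(58, 15) = 1, so the sample visits 15/1 = 15 distinct residues mod 15.
Start 26 is inspector 11; the inspectors hit are 1, 2, 3, 4, 5, 6, 7, 8, 9, 10, 11, 12, 13, 14, 15.

1, 2, 3, 4, 5, 6, 7, 8, 9, 10, 11, 12, 13, 14, 15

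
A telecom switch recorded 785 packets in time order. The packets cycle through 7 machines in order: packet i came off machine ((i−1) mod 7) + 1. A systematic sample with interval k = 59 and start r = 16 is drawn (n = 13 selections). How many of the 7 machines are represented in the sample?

7

Consecutive selections differ by k = 59, so their machine numbers differ by 59 mod 7 = 3.
gcd(59, 7) = 1, so the sample visits 7/1 = 7 distinct residues mod 7.
Start 16 is machine 2; the machines hit are 1, 2, 3, 4, 5, 6, 7.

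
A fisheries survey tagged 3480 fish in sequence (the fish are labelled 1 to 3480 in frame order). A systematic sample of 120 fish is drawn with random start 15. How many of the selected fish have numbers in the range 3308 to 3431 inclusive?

4

k = 3480/120 = 29
First selection ≥ 3308: 15 + ⌈(3308−15)/29⌉·29 = 15 + 114×29 = 3321
Last selection ≤ 3431: 15 + ⌊(3431−15)/29⌋·29 = 15 + 117×29 = 3408
Count = 117 − 114 + 1 = 4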